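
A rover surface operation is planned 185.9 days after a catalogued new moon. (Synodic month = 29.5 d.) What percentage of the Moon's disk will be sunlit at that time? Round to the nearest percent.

185.9/29.5 = 6.302 lunations, so 6 complete cycles and 8.90 d into the next.
The Moon has covered 8.90/29.5 of its cycle, so θ ≈ 360° × 8.90/29.5 = 108.6°.
cos 108.6° = (-0.319), so f = (1 − (-0.319))/2 = 0.660, so 66%.

66%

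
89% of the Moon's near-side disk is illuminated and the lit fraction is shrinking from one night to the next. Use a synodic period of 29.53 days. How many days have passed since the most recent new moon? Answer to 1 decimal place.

17.9 days

cos θ = 1 − 2f = -0.780, giving a principal value of 141.3°.
Since the Moon is past full (waning), take the reflex angle: θ = 360° − 141.3° = 218.7°.
Age = 29.53 × 218.7°/360° ≈ 17.94 days.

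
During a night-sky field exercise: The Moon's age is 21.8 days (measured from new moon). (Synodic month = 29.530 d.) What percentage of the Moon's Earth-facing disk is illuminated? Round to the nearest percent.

54%

Elongation θ = 360° × 21.8/29.530 ≈ 265.8°.
With cos θ = (-0.074), the lit fraction is (1 − (-0.074))/2 ≈ 0.537, so 54%.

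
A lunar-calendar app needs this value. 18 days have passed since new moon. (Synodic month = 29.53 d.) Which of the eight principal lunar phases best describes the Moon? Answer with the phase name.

θ ≈ 360° × 18/29.53 = 219°, which falls in the waning gibbous sector.

waning gibbous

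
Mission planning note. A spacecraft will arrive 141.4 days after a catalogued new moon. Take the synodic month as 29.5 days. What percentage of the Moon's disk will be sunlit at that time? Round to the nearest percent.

141.4 d spans 4 complete synodic months (4 × 29.5 = 118.00 d) plus 23.40 d.
Phase angle: θ = 360°·(23.40 d)/(29.5 d) = 285.6°.
cos 285.6° = 0.268, so f = (1 − 0.268)/2 = 0.366, so 37%.

37%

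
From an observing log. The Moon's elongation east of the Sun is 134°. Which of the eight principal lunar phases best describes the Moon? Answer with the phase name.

waxing gibbous

The waxing gibbous sector spans roughly 112°–158°; 134° falls inside it.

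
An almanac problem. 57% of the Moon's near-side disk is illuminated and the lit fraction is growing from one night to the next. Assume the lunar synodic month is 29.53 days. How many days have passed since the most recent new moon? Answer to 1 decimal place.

8.0 days

From f = (1 − cos θ)/2: cos θ = 1 − 2×0.57 = -0.140; arccos → 98.0°.
Before full moon the principal value applies: θ = 98.0°.
That fraction of the synodic month is 98.0/360 × 29.53 d ≈ 8.04 d.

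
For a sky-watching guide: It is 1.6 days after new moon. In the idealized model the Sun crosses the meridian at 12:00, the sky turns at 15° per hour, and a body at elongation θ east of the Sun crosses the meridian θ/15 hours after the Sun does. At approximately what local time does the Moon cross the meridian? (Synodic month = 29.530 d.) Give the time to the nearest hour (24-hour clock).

The Moon has covered 1.6/29.530 of its cycle, so θ ≈ 360° × 1.6/29.530 = 19.5°.
At 15° of sky rotation per hour, 19.5° corresponds to a 1.30 h lag.
12:00 + 1.30 h ≈ 13:18 → 13:00 to the nearest hour.

13:00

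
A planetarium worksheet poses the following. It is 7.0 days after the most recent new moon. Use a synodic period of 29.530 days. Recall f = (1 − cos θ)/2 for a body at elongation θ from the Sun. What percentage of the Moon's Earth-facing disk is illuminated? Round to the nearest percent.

46%

Elongation θ = 360° × 7.0/29.530 ≈ 85.3°.
Illuminated fraction = (1 − cos 85.3°)/2 = (1 − 0.081)/2 ≈ 0.459, so 46%.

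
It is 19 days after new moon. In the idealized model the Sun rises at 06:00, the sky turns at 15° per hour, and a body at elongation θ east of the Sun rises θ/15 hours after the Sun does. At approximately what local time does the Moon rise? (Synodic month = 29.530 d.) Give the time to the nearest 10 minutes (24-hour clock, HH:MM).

The Moon has covered 19/29.530 of its cycle, so θ ≈ 360° × 19/29.530 = 231.6°.
At 15° of sky rotation per hour, 231.6° corresponds to a 15.44 h lag.
06:00 + 15.442 h ≈ 21:27 → 21:30 to the nearest ten minutes.

21:30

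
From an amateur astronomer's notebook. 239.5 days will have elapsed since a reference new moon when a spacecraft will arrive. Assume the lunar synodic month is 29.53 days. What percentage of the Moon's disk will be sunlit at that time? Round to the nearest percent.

12%

239.5/29.53 = 8.110 lunations, so 8 complete cycles and 3.26 d into the next.
Elongation θ = 360° × 3.26/29.53 ≈ 39.7°.
cos 39.7° = 0.769, so f = (1 − 0.769)/2 = 0.116, so 12%.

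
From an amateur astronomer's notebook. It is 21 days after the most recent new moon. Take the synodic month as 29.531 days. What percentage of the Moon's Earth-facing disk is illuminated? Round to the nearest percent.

62%

Phase angle: θ = 360°·(21 d)/(29.531 d) = 256.0°.
Illuminated fraction = (1 − cos 256.0°)/2 = (1 − (-0.242))/2 ≈ 0.621, so 62%.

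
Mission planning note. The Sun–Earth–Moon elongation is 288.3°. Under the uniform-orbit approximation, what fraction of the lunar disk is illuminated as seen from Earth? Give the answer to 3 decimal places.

f = (1 − cos 288.3°)/2 = (1 − 0.314)/2 ≈ 0.343.

0.343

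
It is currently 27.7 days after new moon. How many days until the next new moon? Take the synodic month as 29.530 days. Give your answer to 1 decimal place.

1.8 days

The next new moon completes the synodic month: 29.530 − 27.7 = 1.830 days.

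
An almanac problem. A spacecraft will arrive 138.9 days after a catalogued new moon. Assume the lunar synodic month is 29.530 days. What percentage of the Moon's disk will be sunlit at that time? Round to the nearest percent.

138.9/29.530 = 4.704 lunations, so 4 complete cycles and 20.78 d into the next.
Phase angle: θ = 360°·(20.78 d)/(29.530 d) = 253.3°.
With cos θ = (-0.287), the lit fraction is (1 − (-0.287))/2 ≈ 0.643, so 64%.

64%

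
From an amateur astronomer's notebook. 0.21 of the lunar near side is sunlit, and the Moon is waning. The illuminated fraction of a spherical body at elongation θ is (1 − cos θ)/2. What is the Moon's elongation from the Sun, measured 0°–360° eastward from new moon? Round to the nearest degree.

305°

Invert f = (1 − cos θ)/2 to get cos θ = 1 − 2(0.21) = 0.580, hence θ₀ = arccos 0.580 = 54.5°.
A waning Moon lies in 180°–360°, so θ = 360° − 54.5° = 305.5°.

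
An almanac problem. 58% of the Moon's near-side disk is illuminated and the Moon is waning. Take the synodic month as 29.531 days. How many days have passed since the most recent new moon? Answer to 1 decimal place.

cos θ = 1 − 2f = -0.160, giving a principal value of 99.2°.
Waning ⇒ past full, so θ = 360° − 99.2° = 260.8°.
Age = 29.531 × 260.8°/360° ≈ 21.39 days.

21.4 days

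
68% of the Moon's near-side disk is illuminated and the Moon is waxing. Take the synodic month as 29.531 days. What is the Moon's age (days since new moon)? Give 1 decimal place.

9.1 days

Invert f = (1 − cos θ)/2 to get cos θ = 1 − 2(0.68) = -0.360, hence θ₀ = arccos -0.360 = 111.1°.
Waxing ⇒ before full, so θ = 111.1°.
That fraction of the synodic month is 111.1/360 × 29.531 d ≈ 9.11 d.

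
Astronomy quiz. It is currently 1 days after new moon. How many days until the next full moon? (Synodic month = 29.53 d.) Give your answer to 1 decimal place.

13.8 days

Full moon is 0.5 of the way through the cycle: age 0.5 × 29.53 = 14.765 d.
So 13.765 days remain (14.765 − 1).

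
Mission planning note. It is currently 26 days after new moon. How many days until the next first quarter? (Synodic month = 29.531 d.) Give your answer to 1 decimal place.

First quarter is 0.25 of the way through the cycle: age 0.25 × 29.531 = 7.383 d.
Already past this cycle's first quarter; the next is at 7.383 + 29.531 = 36.914 d, so 36.914 − 26 = 10.914 days.

10.9 days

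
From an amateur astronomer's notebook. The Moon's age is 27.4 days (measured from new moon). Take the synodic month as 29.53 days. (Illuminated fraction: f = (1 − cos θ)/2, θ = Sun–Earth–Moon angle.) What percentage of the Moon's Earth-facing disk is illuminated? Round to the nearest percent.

5%

The Moon has covered 27.4/29.53 of its cycle, so θ ≈ 360° × 27.4/29.53 = 334.0°.
cos 334.0° = 0.899, so f = (1 − 0.899)/2 = 0.050, so 5%.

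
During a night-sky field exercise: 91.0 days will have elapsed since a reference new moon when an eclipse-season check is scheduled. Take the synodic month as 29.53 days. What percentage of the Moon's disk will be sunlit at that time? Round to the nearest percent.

91.0/29.53 = 3.082 lunations, so 3 complete cycles and 2.41 d into the next.
Phase angle: θ = 360°·(2.41 d)/(29.53 d) = 29.4°.
With cos θ = 0.871, the lit fraction is (1 − 0.871)/2 ≈ 0.064, so 6%.

6%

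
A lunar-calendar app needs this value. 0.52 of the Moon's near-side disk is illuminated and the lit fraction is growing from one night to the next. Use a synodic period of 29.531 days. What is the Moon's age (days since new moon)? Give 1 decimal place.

cos θ = 1 − 2f = -0.040, giving a principal value of 92.3°.
Before full moon the principal value applies: θ = 92.3°.
That fraction of the synodic month is 92.3/360 × 29.531 d ≈ 7.57 d.

7.6 days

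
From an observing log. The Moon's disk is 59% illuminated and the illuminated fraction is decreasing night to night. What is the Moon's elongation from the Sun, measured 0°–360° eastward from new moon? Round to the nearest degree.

260°

cos θ = 1 − 2f = -0.180, giving a principal value of 100.4°.
Since the Moon is past full (waning), take the reflex angle: θ = 360° − 100.4° = 259.6°.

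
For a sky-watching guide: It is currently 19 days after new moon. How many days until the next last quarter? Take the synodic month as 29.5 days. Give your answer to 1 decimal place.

Last quarter occurs at elongation 270°, i.e. at age 29.5 × 270/360 = 22.125 d.
So 3.125 days remain (22.125 − 19).

3.1 days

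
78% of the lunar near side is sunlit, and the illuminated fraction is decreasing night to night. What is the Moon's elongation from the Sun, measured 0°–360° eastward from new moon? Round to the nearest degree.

236°

cos θ = 1 − 2f = -0.560, giving a principal value of 124.1°.
Waning ⇒ past full, so θ = 360° − 124.1° = 235.9°.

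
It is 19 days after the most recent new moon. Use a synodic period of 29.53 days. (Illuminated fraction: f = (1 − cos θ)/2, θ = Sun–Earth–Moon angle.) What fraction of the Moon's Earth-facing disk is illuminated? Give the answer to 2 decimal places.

0.81

The Moon has covered 19/29.53 of its cycle, so θ ≈ 360° × 19/29.53 = 231.6°.
With cos θ = (-0.621), the lit fraction is (1 − (-0.621))/2 ≈ 0.810.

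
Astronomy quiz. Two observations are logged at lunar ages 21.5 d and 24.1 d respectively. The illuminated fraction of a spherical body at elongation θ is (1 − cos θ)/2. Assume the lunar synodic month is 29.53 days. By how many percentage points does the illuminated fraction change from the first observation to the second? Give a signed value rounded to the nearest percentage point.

First observation: θ = 360°·21.5/29.53 = 262.1°, so f = 0.569.
Second observation: θ = 293.8°, f = 0.298.
Δf = 0.298 − 0.569 = -0.270, i.e. -27 pp.

-27 percentage points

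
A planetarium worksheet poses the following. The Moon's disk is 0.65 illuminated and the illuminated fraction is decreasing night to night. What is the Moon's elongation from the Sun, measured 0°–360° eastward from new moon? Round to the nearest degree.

253°

From f = (1 − cos θ)/2: cos θ = 1 − 2×0.65 = -0.300; arccos → 107.5°.
Since the Moon is past full (waning), take the reflex angle: θ = 360° − 107.5° = 252.5°.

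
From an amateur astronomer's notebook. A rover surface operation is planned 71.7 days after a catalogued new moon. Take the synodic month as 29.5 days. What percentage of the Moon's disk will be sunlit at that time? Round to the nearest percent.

71.7 d spans 2 complete synodic months (2 × 29.5 = 59.00 d) plus 12.70 d.
Elongation θ = 360° × 12.70/29.5 ≈ 155.0°.
Illuminated fraction = (1 − cos 155.0°)/2 = (1 − (-0.906))/2 ≈ 0.953, so 95%.

95%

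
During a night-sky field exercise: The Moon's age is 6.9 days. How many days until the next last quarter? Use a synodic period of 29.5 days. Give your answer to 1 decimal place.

Last quarter is 0.75 of the way through the cycle: age 0.75 × 29.5 = 22.125 d.
So 15.225 days remain (22.125 − 6.9).

15.2 days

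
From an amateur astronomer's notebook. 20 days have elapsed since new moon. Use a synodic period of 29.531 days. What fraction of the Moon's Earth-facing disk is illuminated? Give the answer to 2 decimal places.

Phase angle: θ = 360°·(20 d)/(29.531 d) = 243.8°.
cos 243.8° = (-0.441), so f = (1 − (-0.441))/2 = 0.721.

0.72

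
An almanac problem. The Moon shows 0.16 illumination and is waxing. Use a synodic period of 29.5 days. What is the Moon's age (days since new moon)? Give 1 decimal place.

Invert f = (1 − cos θ)/2 to get cos θ = 1 − 2(0.16) = 0.680, hence θ₀ = arccos 0.680 = 47.2°.
The Moon is waxing (0°–180°), so θ = 47.2° directly.
Age = 29.5 × 47.2°/360° ≈ 3.86 days.

3.9 days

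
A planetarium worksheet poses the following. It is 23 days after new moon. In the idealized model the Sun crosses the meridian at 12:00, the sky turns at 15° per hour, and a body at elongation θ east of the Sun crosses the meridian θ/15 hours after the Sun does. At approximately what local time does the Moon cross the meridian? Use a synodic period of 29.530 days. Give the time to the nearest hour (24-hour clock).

07:00

Phase angle: θ = 360°·(23 d)/(29.530 d) = 280.4°.
At 15° of sky rotation per hour, 280.4° corresponds to a 18.69 h lag.
12:00 + 18.69 h ≈ 06:42 → 07:00 to the nearest hour.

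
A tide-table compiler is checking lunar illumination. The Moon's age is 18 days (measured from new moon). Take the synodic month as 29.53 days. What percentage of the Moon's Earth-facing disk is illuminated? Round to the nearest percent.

89%

Phase angle: θ = 360°·(18 d)/(29.53 d) = 219.4°.
With cos θ = (-0.772), the lit fraction is (1 − (-0.772))/2 ≈ 0.886, so 89%.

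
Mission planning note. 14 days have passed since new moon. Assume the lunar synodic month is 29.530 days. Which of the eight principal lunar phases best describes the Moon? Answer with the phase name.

full moon

θ ≈ 360° × 14/29.530 = 171°, which falls in the full moon sector.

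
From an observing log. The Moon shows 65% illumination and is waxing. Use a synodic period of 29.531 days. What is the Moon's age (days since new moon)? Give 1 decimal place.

8.8 days

From f = (1 − cos θ)/2: cos θ = 1 − 2×0.65 = -0.300; arccos → 107.5°.
Before full moon the principal value applies: θ = 107.5°.
At 360°/29.531 d per day, 107.5° corresponds to 8.81 days.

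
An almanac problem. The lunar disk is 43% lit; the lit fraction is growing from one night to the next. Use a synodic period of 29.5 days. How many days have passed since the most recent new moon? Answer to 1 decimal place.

6.7 days

Invert f = (1 − cos θ)/2 to get cos θ = 1 − 2(0.43) = 0.140, hence θ₀ = arccos 0.140 = 82.0°.
Before full moon the principal value applies: θ = 82.0°.
At 360°/29.5 d per day, 82.0° corresponds to 6.72 days.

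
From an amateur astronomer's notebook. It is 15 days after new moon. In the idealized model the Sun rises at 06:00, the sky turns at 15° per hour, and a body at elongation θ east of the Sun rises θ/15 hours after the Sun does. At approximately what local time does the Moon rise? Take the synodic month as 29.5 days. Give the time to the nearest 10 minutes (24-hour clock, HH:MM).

Elongation θ = 360° × 15/29.5 ≈ 183.1°.
At 15° of sky rotation per hour, 183.1° corresponds to a 12.20 h lag.
06:00 + 12.203 h ≈ 18:12 → 18:10 to the nearest ten minutes.

18:10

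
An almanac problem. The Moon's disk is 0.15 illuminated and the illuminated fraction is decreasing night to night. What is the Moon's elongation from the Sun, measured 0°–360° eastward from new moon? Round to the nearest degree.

From f = (1 − cos θ)/2: cos θ = 1 − 2×0.15 = 0.700; arccos → 45.6°.
Waning ⇒ past full, so θ = 360° − 45.6° = 314.4°.

314°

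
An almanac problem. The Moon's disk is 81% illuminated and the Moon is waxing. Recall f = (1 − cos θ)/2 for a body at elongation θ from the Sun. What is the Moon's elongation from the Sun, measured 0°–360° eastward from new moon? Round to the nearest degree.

128°

cos θ = 1 − 2f = -0.620, giving a principal value of 128.3°.
The Moon is waxing (0°–180°), so θ = 128.3° directly.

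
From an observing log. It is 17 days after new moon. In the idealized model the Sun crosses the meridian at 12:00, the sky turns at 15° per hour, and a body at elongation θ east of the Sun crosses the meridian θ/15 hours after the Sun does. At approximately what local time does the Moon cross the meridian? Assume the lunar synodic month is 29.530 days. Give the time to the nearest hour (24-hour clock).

Elongation θ = 360° × 17/29.530 ≈ 207.2°.
At 15° of sky rotation per hour, 207.2° corresponds to a 13.82 h lag.
12:00 + 13.82 h ≈ 01:49 → 02:00 to the nearest hour.

02:00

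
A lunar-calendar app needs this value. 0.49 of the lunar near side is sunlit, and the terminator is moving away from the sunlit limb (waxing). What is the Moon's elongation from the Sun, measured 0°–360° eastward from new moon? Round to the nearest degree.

89°

Invert f = (1 − cos θ)/2 to get cos θ = 1 − 2(0.49) = 0.020, hence θ₀ = arccos 0.020 = 88.9°.
The Moon is waxing (0°–180°), so θ = 88.9° directly.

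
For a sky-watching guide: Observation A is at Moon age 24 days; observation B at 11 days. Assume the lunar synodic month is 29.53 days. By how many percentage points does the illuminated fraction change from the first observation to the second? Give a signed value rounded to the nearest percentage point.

+54 pp

First observation: θ = 360°·24/29.53 = 292.6°, so f = 0.308.
Second observation: θ = 134.1°, f = 0.848.
Δf = 0.848 − 0.308 = +0.540, i.e. +54 pp.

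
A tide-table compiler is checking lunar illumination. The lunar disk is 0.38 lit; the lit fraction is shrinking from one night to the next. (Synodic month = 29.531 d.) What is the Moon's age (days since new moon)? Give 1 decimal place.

cos θ = 1 − 2f = 0.240, giving a principal value of 76.1°.
A waning Moon lies in 180°–360°, so θ = 360° − 76.1° = 283.9°.
That fraction of the synodic month is 283.9/360 × 29.531 d ≈ 23.29 d.

23.3 days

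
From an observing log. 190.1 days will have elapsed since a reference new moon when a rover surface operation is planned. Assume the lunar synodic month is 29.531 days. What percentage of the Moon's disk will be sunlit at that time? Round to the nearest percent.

Reduce mod P: 190.1 − 6×29.531 = 12.91 d into the current lunation.
Phase angle: θ = 360°·(12.91 d)/(29.531 d) = 157.4°.
With cos θ = (-0.923), the lit fraction is (1 − (-0.923))/2 ≈ 0.962, so 96%.

96%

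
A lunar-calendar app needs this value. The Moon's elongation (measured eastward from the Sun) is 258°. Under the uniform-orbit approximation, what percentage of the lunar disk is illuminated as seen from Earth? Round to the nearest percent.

60%

Half-versine of 258°: (1 − (-0.208))/2 = 0.604, i.e. 60%.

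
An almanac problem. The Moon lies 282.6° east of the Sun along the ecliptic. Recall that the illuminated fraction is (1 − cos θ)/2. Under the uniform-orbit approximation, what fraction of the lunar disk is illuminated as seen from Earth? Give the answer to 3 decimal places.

0.391

cos 282.6° = 0.218, so f = (1 − 0.218)/2 = 0.391.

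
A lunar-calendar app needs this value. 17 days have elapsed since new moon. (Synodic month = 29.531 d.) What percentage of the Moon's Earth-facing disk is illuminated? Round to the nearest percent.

94%

The Moon has covered 17/29.531 of its cycle, so θ ≈ 360° × 17/29.531 = 207.2°.
Illuminated fraction = (1 − cos 207.2°)/2 = (1 − (-0.889))/2 ≈ 0.945, so 94%.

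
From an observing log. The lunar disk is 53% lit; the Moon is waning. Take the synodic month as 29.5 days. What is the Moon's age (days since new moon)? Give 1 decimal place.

21.8 days

Invert f = (1 − cos θ)/2 to get cos θ = 1 − 2(0.53) = -0.060, hence θ₀ = arccos -0.060 = 93.4°.
A waning Moon lies in 180°–360°, so θ = 360° − 93.4° = 266.6°.
That fraction of the synodic month is 266.6/360 × 29.5 d ≈ 21.84 d.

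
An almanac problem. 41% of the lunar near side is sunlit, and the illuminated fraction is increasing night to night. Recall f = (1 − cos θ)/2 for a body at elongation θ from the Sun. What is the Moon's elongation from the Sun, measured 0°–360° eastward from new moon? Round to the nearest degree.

From f = (1 − cos θ)/2: cos θ = 1 − 2×0.41 = 0.180; arccos → 79.6°.
The Moon is waxing (0°–180°), so θ = 79.6° directly.

80°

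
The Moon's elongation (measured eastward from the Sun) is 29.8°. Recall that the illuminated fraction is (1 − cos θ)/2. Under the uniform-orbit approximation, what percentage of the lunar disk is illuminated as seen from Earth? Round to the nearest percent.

f = (1 − cos 29.8°)/2 = (1 − 0.868)/2 ≈ 0.066, i.e. 7%.

7%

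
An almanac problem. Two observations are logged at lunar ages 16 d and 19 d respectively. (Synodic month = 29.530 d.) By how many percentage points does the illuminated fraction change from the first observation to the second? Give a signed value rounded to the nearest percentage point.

First observation: θ = 360°·16/29.530 = 195.1°, so f = 0.983.
Second observation: θ = 231.6°, f = 0.810.
Δf = 0.810 − 0.983 = -0.172, i.e. -17 pp.

-17 percentage points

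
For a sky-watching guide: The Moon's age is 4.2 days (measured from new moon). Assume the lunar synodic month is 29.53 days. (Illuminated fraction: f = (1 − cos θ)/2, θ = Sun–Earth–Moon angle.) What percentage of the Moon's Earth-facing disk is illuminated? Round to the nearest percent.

19%

Elongation θ = 360° × 4.2/29.53 ≈ 51.2°.
cos 51.2° = 0.627, so f = (1 − 0.627)/2 = 0.187, so 19%.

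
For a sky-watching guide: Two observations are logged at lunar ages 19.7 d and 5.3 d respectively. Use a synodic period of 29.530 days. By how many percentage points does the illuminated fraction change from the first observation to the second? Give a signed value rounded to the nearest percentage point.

-46 percentage points

θ₁ = 360° × 19.7/29.530 = 240.2°, f₁ = (1 − cos θ₁)/2 = 0.749.
θ₂ = 360° × 5.3/29.530 = 64.6°, f₂ = (1 − cos θ₂)/2 = 0.286.
Change = f₂ − f₁ = -0.463 → -46 percentage points.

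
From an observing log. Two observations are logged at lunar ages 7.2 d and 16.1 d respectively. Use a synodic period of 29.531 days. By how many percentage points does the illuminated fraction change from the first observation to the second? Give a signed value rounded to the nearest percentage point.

+50 percentage points

θ₁ = 360° × 7.2/29.531 = 87.8°, f₁ = (1 − cos θ₁)/2 = 0.481.
θ₂ = 360° × 16.1/29.531 = 196.3°, f₂ = (1 − cos θ₂)/2 = 0.980.
Change = f₂ − f₁ = +0.499 → +50 percentage points.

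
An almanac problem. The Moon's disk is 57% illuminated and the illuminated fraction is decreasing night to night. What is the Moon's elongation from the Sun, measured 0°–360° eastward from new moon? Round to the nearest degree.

Invert f = (1 − cos θ)/2 to get cos θ = 1 − 2(0.57) = -0.140, hence θ₀ = arccos -0.140 = 98.0°.
Since the Moon is past full (waning), take the reflex angle: θ = 360° − 98.0° = 262.0°.

262°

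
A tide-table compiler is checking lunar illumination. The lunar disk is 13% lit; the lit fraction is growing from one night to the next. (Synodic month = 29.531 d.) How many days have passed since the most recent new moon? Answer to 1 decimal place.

Invert f = (1 − cos θ)/2 to get cos θ = 1 − 2(0.13) = 0.740, hence θ₀ = arccos 0.740 = 42.3°.
Before full moon the principal value applies: θ = 42.3°.
At 360°/29.531 d per day, 42.3° corresponds to 3.47 days.

3.5 days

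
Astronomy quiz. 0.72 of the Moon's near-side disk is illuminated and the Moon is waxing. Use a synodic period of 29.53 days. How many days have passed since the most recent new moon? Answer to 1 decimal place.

9.5 days

From f = (1 − cos θ)/2: cos θ = 1 − 2×0.72 = -0.440; arccos → 116.1°.
Before full moon the principal value applies: θ = 116.1°.
At 360°/29.53 d per day, 116.1° corresponds to 9.52 days.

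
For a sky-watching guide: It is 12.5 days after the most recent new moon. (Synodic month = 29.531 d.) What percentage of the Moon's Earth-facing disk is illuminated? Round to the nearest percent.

Phase angle: θ = 360°·(12.5 d)/(29.531 d) = 152.4°.
cos 152.4° = (-0.886), so f = (1 − (-0.886))/2 = 0.943, so 94%.

94%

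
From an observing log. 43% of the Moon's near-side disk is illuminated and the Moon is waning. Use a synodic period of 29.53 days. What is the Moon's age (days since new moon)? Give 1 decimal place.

From f = (1 − cos θ)/2: cos θ = 1 − 2×0.43 = 0.140; arccos → 82.0°.
Waning ⇒ past full, so θ = 360° − 82.0° = 278.0°.
At 360°/29.53 d per day, 278.0° corresponds to 22.81 days.

22.8 days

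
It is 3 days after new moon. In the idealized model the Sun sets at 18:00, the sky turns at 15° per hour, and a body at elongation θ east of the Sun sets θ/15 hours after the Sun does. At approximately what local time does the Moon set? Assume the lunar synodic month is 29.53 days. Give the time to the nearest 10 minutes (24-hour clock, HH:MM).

The Moon has covered 3/29.53 of its cycle, so θ ≈ 360° × 3/29.53 = 36.6°.
Delay after the Sun = 36.6° / (15°/h) ≈ 2.44 h.
18:00 + 2.438 h ≈ 20:26 → 20:30 to the nearest ten minutes.

20:30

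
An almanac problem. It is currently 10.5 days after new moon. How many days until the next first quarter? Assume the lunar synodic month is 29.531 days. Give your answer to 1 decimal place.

26.4 days

First quarter is 0.25 of the way through the cycle: age 0.25 × 29.531 = 7.383 d.
Already past this cycle's first quarter; the next is at 7.383 + 29.531 = 36.914 d, so 36.914 − 10.5 = 26.414 days.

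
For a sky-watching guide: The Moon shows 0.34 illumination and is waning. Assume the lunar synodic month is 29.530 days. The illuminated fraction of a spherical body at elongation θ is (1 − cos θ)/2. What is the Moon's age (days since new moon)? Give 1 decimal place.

cos θ = 1 − 2f = 0.320, giving a principal value of 71.3°.
Waning ⇒ past full, so θ = 360° − 71.3° = 288.7°.
Age = 29.530 × 288.7°/360° ≈ 23.68 days.

23.7 days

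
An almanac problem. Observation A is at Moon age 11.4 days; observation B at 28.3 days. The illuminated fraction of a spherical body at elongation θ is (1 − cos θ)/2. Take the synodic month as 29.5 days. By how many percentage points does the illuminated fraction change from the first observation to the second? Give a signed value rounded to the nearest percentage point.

-86 percentage points

θ₁ = 360° × 11.4/29.5 = 139.1°, f₁ = (1 − cos θ₁)/2 = 0.878.
θ₂ = 360° × 28.3/29.5 = 345.4°, f₂ = (1 − cos θ₂)/2 = 0.016.
Change = f₂ − f₁ = -0.862 → -86 percentage points.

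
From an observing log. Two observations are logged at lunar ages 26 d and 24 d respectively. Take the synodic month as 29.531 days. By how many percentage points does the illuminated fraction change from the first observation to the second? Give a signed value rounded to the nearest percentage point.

+17 percentage points

θ₁ = 360° × 26/29.531 = 317.0°, f₁ = (1 − cos θ₁)/2 = 0.135.
θ₂ = 360° × 24/29.531 = 292.6°, f₂ = (1 − cos θ₂)/2 = 0.308.
Change = f₂ − f₁ = +0.173 → +17 percentage points.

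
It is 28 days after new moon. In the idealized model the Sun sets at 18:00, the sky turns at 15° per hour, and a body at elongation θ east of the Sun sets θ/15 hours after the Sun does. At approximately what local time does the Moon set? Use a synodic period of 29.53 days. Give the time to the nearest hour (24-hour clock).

Phase angle: θ = 360°·(28 d)/(29.53 d) = 341.3°.
Delay after the Sun = 341.3° / (15°/h) ≈ 22.76 h.
18:00 + 22.76 h ≈ 16:45 → 17:00 to the nearest hour.

17:00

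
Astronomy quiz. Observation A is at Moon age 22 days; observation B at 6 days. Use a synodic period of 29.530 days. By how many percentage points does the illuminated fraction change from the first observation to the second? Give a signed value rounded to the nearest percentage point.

First observation: θ = 360°·22/29.530 = 268.2°, so f = 0.516.
Second observation: θ = 73.1°, f = 0.355.
Δf = 0.355 − 0.516 = -0.161, i.e. -16 pp.

-16 percentage points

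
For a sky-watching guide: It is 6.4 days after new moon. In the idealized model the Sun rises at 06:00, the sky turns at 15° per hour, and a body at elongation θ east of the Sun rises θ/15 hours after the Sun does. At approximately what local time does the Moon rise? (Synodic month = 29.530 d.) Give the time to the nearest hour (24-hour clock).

Phase angle: θ = 360°·(6.4 d)/(29.530 d) = 78.0°.
At 15° of sky rotation per hour, 78.0° corresponds to a 5.20 h lag.
06:00 + 5.20 h ≈ 11:12 → 11:00 to the nearest hour.

11:00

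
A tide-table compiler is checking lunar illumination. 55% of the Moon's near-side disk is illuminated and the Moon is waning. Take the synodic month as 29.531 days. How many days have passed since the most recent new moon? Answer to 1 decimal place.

21.7 days

From f = (1 − cos θ)/2: cos θ = 1 − 2×0.55 = -0.100; arccos → 95.7°.
Since the Moon is past full (waning), take the reflex angle: θ = 360° − 95.7° = 264.3°.
Age = 29.531 × 264.3°/360° ≈ 21.68 days.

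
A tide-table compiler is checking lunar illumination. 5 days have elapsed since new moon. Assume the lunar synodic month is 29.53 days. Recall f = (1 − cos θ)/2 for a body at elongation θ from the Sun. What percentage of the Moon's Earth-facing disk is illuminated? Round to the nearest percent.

Elongation θ = 360° × 5/29.53 ≈ 61.0°.
With cos θ = 0.485, the lit fraction is (1 − 0.485)/2 ≈ 0.257, so 26%.

26%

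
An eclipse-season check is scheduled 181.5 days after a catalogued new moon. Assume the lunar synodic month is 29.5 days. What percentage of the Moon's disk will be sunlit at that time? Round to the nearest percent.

181.5/29.5 = 6.153 lunations, so 6 complete cycles and 4.50 d into the next.
The Moon has covered 4.50/29.5 of its cycle, so θ ≈ 360° × 4.50/29.5 = 54.9°.
Illuminated fraction = (1 − cos 54.9°)/2 = (1 − 0.575)/2 ≈ 0.213, so 21%.

21%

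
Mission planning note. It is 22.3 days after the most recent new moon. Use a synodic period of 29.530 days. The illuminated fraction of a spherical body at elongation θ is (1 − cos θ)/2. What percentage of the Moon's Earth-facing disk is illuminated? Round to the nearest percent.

Phase angle: θ = 360°·(22.3 d)/(29.530 d) = 271.9°.
cos 271.9° = 0.032, so f = (1 − 0.032)/2 = 0.484, so 48%.

48%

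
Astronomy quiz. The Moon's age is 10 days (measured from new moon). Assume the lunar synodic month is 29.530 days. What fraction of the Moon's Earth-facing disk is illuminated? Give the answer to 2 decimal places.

The Moon has covered 10/29.530 of its cycle, so θ ≈ 360° × 10/29.530 = 121.9°.
cos 121.9° = (-0.529), so f = (1 − (-0.529))/2 = 0.764.

0.76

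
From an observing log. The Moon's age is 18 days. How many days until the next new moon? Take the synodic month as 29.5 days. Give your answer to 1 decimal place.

One full lunation from the last new moon is 29.5 d; remaining = 29.5 − 18 = 11.500 d.

11.5 days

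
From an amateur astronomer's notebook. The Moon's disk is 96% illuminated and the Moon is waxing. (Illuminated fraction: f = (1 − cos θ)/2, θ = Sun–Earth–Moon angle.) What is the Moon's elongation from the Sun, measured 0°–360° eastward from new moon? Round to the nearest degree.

157°

cos θ = 1 − 2f = -0.920, giving a principal value of 156.9°.
The Moon is waxing (0°–180°), so θ = 156.9° directly.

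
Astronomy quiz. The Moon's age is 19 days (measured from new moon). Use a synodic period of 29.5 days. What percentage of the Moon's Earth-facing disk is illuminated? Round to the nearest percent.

Phase angle: θ = 360°·(19 d)/(29.5 d) = 231.9°.
With cos θ = (-0.618), the lit fraction is (1 − (-0.618))/2 ≈ 0.809, so 81%.

81%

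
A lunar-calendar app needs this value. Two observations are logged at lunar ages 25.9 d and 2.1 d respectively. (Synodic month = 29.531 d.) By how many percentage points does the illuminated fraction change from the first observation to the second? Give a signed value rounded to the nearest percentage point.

-9 percentage points

θ₁ = 360° × 25.9/29.531 = 315.7°, f₁ = (1 − cos θ₁)/2 = 0.142.
θ₂ = 360° × 2.1/29.531 = 25.6°, f₂ = (1 − cos θ₂)/2 = 0.049.
Change = f₂ − f₁ = -0.093 → -9 percentage points.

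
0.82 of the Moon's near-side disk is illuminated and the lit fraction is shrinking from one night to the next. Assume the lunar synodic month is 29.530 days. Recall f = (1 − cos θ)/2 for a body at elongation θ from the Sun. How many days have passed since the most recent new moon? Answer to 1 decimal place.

18.9 days

From f = (1 − cos θ)/2: cos θ = 1 − 2×0.82 = -0.640; arccos → 129.8°.
A waning Moon lies in 180°–360°, so θ = 360° − 129.8° = 230.2°.
That fraction of the synodic month is 230.2/360 × 29.530 d ≈ 18.88 d.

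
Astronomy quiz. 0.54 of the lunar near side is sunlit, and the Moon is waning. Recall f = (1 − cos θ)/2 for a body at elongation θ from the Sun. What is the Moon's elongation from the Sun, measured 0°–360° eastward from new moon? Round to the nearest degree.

265°

From f = (1 − cos θ)/2: cos θ = 1 − 2×0.54 = -0.080; arccos → 94.6°.
Waning ⇒ past full, so θ = 360° − 94.6° = 265.4°.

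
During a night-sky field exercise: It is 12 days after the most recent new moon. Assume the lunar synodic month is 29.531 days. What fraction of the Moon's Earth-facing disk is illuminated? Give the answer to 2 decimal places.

The Moon has covered 12/29.531 of its cycle, so θ ≈ 360° × 12/29.531 = 146.3°.
With cos θ = (-0.832), the lit fraction is (1 − (-0.832))/2 ≈ 0.916.

0.92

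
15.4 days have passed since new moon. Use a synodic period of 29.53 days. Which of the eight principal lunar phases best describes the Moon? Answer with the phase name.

At 15.4/29.53 of the cycle, θ ≈ 188° — the full moon range.

full moon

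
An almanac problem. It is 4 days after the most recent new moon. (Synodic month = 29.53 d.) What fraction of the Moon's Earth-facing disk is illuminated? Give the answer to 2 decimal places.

0.17

The Moon has covered 4/29.53 of its cycle, so θ ≈ 360° × 4/29.53 = 48.8°.
cos 48.8° = 0.659, so f = (1 − 0.659)/2 = 0.170.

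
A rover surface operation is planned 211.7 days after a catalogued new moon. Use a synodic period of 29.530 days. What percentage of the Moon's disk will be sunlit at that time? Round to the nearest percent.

211.7 d spans 7 complete synodic months (7 × 29.530 = 206.71 d) plus 4.99 d.
The Moon has covered 4.99/29.530 of its cycle, so θ ≈ 360° × 4.99/29.530 = 60.8°.
Illuminated fraction = (1 − cos 60.8°)/2 = (1 − 0.487)/2 ≈ 0.256, so 26%.

26%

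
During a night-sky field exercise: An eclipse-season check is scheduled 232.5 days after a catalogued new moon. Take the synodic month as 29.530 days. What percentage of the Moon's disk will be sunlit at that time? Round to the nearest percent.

232.5 d spans 7 complete synodic months (7 × 29.530 = 206.71 d) plus 25.79 d.
The Moon has covered 25.79/29.530 of its cycle, so θ ≈ 360° × 25.79/29.530 = 314.4°.
cos 314.4° = 0.700, so f = (1 − 0.700)/2 = 0.150, so 15%.

15%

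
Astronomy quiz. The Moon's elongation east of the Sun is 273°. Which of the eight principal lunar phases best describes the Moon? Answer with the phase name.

The last quarter sector spans roughly 248°–292°; 273° falls inside it.

last quarter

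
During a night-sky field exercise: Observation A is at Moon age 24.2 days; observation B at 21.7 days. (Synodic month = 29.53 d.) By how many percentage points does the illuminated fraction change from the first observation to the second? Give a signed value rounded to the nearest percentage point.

+26 pp

First observation: θ = 360°·24.2/29.53 = 295.0°, so f = 0.289.
Second observation: θ = 264.5°, f = 0.548.
Δf = 0.548 − 0.289 = +0.259, i.e. +26 pp.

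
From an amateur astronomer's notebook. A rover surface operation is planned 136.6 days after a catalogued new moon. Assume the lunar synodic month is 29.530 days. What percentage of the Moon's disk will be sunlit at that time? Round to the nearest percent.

136.6 d spans 4 complete synodic months (4 × 29.530 = 118.12 d) plus 18.48 d.
Phase angle: θ = 360°·(18.48 d)/(29.530 d) = 225.3°.
cos 225.3° = (-0.704), so f = (1 − (-0.704))/2 = 0.852, so 85%.

85%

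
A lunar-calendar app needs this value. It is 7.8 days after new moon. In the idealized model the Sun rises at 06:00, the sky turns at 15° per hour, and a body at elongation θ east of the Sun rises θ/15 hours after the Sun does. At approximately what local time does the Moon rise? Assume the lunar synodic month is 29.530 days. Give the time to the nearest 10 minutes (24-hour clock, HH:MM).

12:20

Phase angle: θ = 360°·(7.8 d)/(29.530 d) = 95.1°.
The Moon trails the Sun by θ/15 = 95.1/15 ≈ 6.34 hours.
06:00 + 6.339 h ≈ 12:20 → 12:20 to the nearest ten minutes.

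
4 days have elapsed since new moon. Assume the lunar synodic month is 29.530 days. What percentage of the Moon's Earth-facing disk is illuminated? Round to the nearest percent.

Elongation θ = 360° × 4/29.530 ≈ 48.8°.
With cos θ = 0.659, the lit fraction is (1 − 0.659)/2 ≈ 0.170, so 17%.

17%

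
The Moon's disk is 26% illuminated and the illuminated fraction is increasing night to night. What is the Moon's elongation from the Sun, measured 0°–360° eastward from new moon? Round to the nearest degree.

61°

Invert f = (1 − cos θ)/2 to get cos θ = 1 − 2(0.26) = 0.480, hence θ₀ = arccos 0.480 = 61.3°.
Waxing ⇒ before full, so θ = 61.3°.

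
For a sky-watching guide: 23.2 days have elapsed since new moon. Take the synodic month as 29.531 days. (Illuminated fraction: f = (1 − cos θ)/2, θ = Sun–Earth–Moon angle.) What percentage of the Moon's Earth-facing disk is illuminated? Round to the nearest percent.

39%

The Moon has covered 23.2/29.531 of its cycle, so θ ≈ 360° × 23.2/29.531 = 282.8°.
Illuminated fraction = (1 − cos 282.8°)/2 = (1 − 0.222)/2 ≈ 0.389, so 39%.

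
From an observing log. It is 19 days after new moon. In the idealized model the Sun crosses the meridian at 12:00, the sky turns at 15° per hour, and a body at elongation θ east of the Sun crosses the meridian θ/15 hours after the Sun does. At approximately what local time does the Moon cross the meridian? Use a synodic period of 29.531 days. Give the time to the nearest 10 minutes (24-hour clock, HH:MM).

03:30

Phase angle: θ = 360°·(19 d)/(29.531 d) = 231.6°.
At 15° of sky rotation per hour, 231.6° corresponds to a 15.44 h lag.
12:00 + 15.441 h ≈ 03:26 → 03:30 to the nearest ten minutes.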